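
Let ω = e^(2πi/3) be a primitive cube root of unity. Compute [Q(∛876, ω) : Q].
[Q(∛876, ω) : Q] = 6

[Q(∛876):Q] = 3 (min poly x^3 - 876, irreducible since 876 is not a perfect cube). [Q(ω):Q] = 2 (min poly x^2 + x + 1). Since Q(∛876) ⊂ R and ω ∉ R, we have ω ∉ Q(∛876), so x^2 + x + 1 remains irreducible over Q(∛876) and [Q(∛876, ω) : Q(∛876)] = 2. By the tower law, [Q(∛876, ω) : Q] = 3 · 2 = 6. (In fact Q(∛876, ω) is the splitting field of x^3 - 876 over Q.)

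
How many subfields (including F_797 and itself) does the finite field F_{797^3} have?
F_{797^3} has 2 subfields

The subfields of F_{p^n} are exactly the fields F_{p^d} for d | n (each is the fixed field of the unique index-d subgroup of Gal(F_{p^n}/F_p) ≅ Z/nZ). The divisors of n = 3 are {1, 3}, giving 2 subfields: F_{797^1}, F_{797^3}.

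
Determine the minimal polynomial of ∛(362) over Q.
m_α(x) = x^3 - 362

α satisfies α^3 = 362, so x^3 - 362 annihilates α. By the rational root test, a rational root p/q (in lowest terms) of x^3 - 362 would satisfy p^3 = 362 q^3, forcing q = 1 and p^3 = 362; but 362 is not a perfect cube, contradiction. A monic cubic over Q with no rational root is irreducible (any nontrivial factorization would include a linear factor). Hence x^3 - 362 is the minimal polynomial of α, and in particular [Q(α):Q] = 3.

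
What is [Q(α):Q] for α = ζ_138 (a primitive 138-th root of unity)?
[Q(α):Q] = 44

The minimal polynomial of ζ_138 over Q is the 138-th cyclotomic polynomial Φ_138(x), which is irreducible over Q and has degree φ(138) = 44. Hence [Q(α):Q] = φ(138) = 44.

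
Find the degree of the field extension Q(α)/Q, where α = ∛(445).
[Q(α):Q] = 3

The minimal polynomial of α is x^3 - 445, irreducible over Q since 445 is not a perfect cube (so x^3 - 445 has no rational root). Hence [Q(α):Q] = deg(m_α) = 3.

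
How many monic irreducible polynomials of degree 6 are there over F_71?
There are 21349986840 monic irreducible polynomials of degree 6 over F_71

Each element of F_{71^6} that lies in no proper subfield is a root of exactly one monic irreducible of degree 6 over F_71, and each such polynomial has 6 distinct roots in F_{71^6}. By Möbius inversion the count is N_71(6) = (1/6) Σ_{d|6} μ(6/d) · 71^d = (1/6)(μ(6)·71^1 + μ(3)·71^2 + μ(2)·71^3 + μ(1)·71^6) = 128099921040/6 = 21349986840.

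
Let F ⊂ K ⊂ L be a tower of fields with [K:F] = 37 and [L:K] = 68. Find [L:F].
[L:F] = 2516

The tower law says that for any tower of field extensions F ⊂ K ⊂ L with finite degrees, [L:F] = [L:K] · [K:F]. Here this gives [L:F] = 68 · 37 = 2516.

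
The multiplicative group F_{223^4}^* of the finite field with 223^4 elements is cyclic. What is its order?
|F_{223^4}^*| = 2472973440

F_{223^4} has 223^4 = 2472973441 elements; its multiplicative group consists of all nonzero elements, so |F_{223^4}^*| = 2472973441 - 1 = 2472973440. (It is cyclic since any finite subgroup of the multiplicative group of a field is cyclic.)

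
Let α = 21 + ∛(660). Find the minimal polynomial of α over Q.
m_α(x) = x^3 - 63x^2 + 1323x - 9921

Set β = α - 21 = ∛(660), so β^3 = 660. Then (α - 21)^3 - 660 = 0, i.e. α is a root of g(x) = (x - 21)^3 - 660 = x^3 - 63x^2 + 1323x - 9921. Since g(x) = h(x - 21) where h(x) = x^3 - 660, and h is irreducible over Q (because 660 is not a perfect cube, so h has no rational root, and a monic cubic with no rational root is irreducible), g is also irreducible (irreducibility is preserved under the substitution x → x - 21). Hence m_α(x) = x^3 - 63x^2 + 1323x - 9921.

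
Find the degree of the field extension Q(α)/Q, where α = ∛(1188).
[Q(α):Q] = 3

The minimal polynomial of α is x^3 - 1188, irreducible over Q since 1188 is not a perfect cube (so x^3 - 1188 has no rational root). Hence [Q(α):Q] = deg(m_α) = 3.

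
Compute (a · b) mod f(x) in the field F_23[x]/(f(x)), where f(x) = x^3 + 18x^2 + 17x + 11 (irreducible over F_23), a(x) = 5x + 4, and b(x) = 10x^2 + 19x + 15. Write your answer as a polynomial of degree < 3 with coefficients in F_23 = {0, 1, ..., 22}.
a · b ≡ 17x^2 + 14x + 16 (mod f(x))

Multiply in F_23[x]: a(x)·b(x) = (5x + 4)·(10x^2 + 19x + 15) = 4x^3 + 20x^2 + 13x + 14. This has degree ≥ 3, so divide by f(x) over F_23: 4x^3 + 20x^2 + 13x + 14 = (4)·(x^3 + 18x^2 + 17x + 11) + (17x^2 + 14x + 16). Hence a·b ≡ 17x^2 + 14x + 16 (mod f). (F_23[x]/(f) is a field with 23^3 = 12167 elements since f is irreducible of degree 3.)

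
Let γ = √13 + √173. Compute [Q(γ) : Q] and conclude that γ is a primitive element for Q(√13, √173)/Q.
[Q(γ) : Q] = 4 (equivalently, Q(γ) = Q(√13, √173))

Obviously Q(γ) ⊆ Q(√13, √173), and [Q(√13, √173):Q] = 4 (since 13, 173 are distinct squarefree integers > 1 with 2249 not a perfect square). To show equality we compute the minimal polynomial of γ. From γ = √13 + √173: γ^2 = 13 + 2√(2249) + 173 = 186 + 2√(2249), so γ^2 - 186 = 2√(2249); squaring, (γ^2 - 186)^2 = 4·2249, i.e. γ^4 - 372γ^2 + 34596 - 8996 = 0, i.e. γ^4 - 372γ^2 + 25600 = 0. So γ is a root of x^4 - 372x^2 + 25600. This polynomial is irreducible over Q: it has no rational root (each ±√13 ± √173 is irrational), and any factorization into two quadratics over Q would force √(2249) ∈ Q (pairing opposite roots) or √13, √173 ∈ Q (other pairings), all impossible. Hence [Q(γ):Q] = 4 = [Q(√13, √173):Q], so Q(γ) = Q(√13, √173).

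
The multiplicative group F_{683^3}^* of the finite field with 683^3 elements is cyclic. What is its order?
|F_{683^3}^*| = 318611986

F_{683^3} has 683^3 = 318611987 elements; its multiplicative group consists of all nonzero elements, so |F_{683^3}^*| = 318611987 - 1 = 318611986. (It is cyclic since any finite subgroup of the multiplicative group of a field is cyclic.)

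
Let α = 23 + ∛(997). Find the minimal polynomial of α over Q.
m_α(x) = x^3 - 69x^2 + 1587x - 13164

Set β = α - 23 = ∛(997), so β^3 = 997. Then (α - 23)^3 - 997 = 0, i.e. α is a root of g(x) = (x - 23)^3 - 997 = x^3 - 69x^2 + 1587x - 13164. Since g(x) = h(x - 23) where h(x) = x^3 - 997, and h is irreducible over Q (because 997 is not a perfect cube, so h has no rational root, and a monic cubic with no rational root is irreducible), g is also irreducible (irreducibility is preserved under the substitution x → x - 23). Hence m_α(x) = x^3 - 69x^2 + 1587x - 13164.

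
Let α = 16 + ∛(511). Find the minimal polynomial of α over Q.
m_α(x) = x^3 - 48x^2 + 768x - 4607

Set β = α - 16 = ∛(511), so β^3 = 511. Then (α - 16)^3 - 511 = 0, i.e. α is a root of g(x) = (x - 16)^3 - 511 = x^3 - 48x^2 + 768x - 4607. Since g(x) = h(x - 16) where h(x) = x^3 - 511, and h is irreducible over Q (because 511 is not a perfect cube, so h has no rational root, and a monic cubic with no rational root is irreducible), g is also irreducible (irreducibility is preserved under the substitution x → x - 16). Hence m_α(x) = x^3 - 48x^2 + 768x - 4607.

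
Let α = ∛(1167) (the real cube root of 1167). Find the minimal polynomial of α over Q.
m_α(x) = x^3 - 1167

α satisfies α^3 = 1167, so x^3 - 1167 annihilates α. By the rational root test, a rational root p/q (in lowest terms) of x^3 - 1167 would satisfy p^3 = 1167 q^3, forcing q = 1 and p^3 = 1167; but 1167 is not a perfect cube, contradiction. A monic cubic over Q with no rational root is irreducible (any nontrivial factorization would include a linear factor). Hence x^3 - 1167 is the minimal polynomial of α, and in particular [Q(α):Q] = 3.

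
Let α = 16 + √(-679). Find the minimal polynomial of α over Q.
m_α(x) = x^2 - 32x + 935

From α - 16 = √(-679), squaring gives (α - 16)^2 = -679, i.e. α^2 - 32α + 256 = -679, so α^2 - 32α + 935 = 0. The discriminant of x^2 - 32x + 935 is (-32)^2 - 4·(935) = 1024 - 3740 = -2716, and 4·(-679) is not a perfect square in Q since -679 is squarefree and ≠ 1. Hence x^2 - 32x + 935 is irreducible over Q and is the minimal polynomial of α.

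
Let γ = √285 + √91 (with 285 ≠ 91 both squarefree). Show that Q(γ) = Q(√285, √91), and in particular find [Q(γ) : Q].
[Q(γ) : Q] = 4 (equivalently, Q(γ) = Q(√285, √91))

Obviously Q(γ) ⊆ Q(√285, √91), and [Q(√285, √91):Q] = 4 (since 285, 91 are distinct squarefree integers > 1 with 25935 not a perfect square). To show equality we compute the minimal polynomial of γ. From γ = √285 + √91: γ^2 = 285 + 2√(25935) + 91 = 376 + 2√(25935), so γ^2 - 376 = 2√(25935); squaring, (γ^2 - 376)^2 = 4·25935, i.e. γ^4 - 752γ^2 + 141376 - 103740 = 0, i.e. γ^4 - 752γ^2 + 37636 = 0. So γ is a root of x^4 - 752x^2 + 37636. This polynomial is irreducible over Q: it has no rational root (each ±√285 ± √91 is irrational), and any factorization into two quadratics over Q would force √(25935) ∈ Q (pairing opposite roots) or √285, √91 ∈ Q (other pairings), all impossible. Hence [Q(γ):Q] = 4 = [Q(√285, √91):Q], so Q(γ) = Q(√285, √91).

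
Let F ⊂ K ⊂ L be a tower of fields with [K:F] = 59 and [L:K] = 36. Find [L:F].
[L:F] = 2124

The tower law says that for any tower of field extensions F ⊂ K ⊂ L with finite degrees, [L:F] = [L:K] · [K:F]. Here this gives [L:F] = 36 · 59 = 2124.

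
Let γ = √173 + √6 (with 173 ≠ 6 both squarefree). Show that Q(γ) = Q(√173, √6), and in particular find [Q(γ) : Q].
[Q(γ) : Q] = 4 (equivalently, Q(γ) = Q(√173, √6))

Obviously Q(γ) ⊆ Q(√173, √6), and [Q(√173, √6):Q] = 4 (since 173, 6 are distinct squarefree integers > 1 with 1038 not a perfect square). To show equality we compute the minimal polynomial of γ. From γ = √173 + √6: γ^2 = 173 + 2√(1038) + 6 = 179 + 2√(1038), so γ^2 - 179 = 2√(1038); squaring, (γ^2 - 179)^2 = 4·1038, i.e. γ^4 - 358γ^2 + 32041 - 4152 = 0, i.e. γ^4 - 358γ^2 + 27889 = 0. So γ is a root of x^4 - 358x^2 + 27889. This polynomial is irreducible over Q: it has no rational root (each ±√173 ± √6 is irrational), and any factorization into two quadratics over Q would force √(1038) ∈ Q (pairing opposite roots) or √173, √6 ∈ Q (other pairings), all impossible. Hence [Q(γ):Q] = 4 = [Q(√173, √6):Q], so Q(γ) = Q(√173, √6).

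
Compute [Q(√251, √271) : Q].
[Q(√251, √271) : Q] = 4

[Q(√251):Q] = 2 (min poly x^2 - 251, irreducible since 251 is squarefree > 1). For the top step, suppose √271 ∈ Q(√251), say √271 = c + d√251 with c, d ∈ Q. Squaring: 271 = c^2 + 251d^2 + 2cd√251. Since √251 ∉ Q this forces 2cd = 0. If d = 0 then √271 = c ∈ Q, contradicting 271 squarefree > 1. If c = 0 then 271 = 251d^2, so 251·271 = (251d)^2 is a perfect square in Q — but 251·271 = 68021 is not a perfect square (since 251 and 271 are distinct squarefree integers). Contradiction. Hence √271 ∉ Q(√251), so x^2 - 271 stays irreducible over Q(√251) and [Q(√251, √271) : Q(√251)] = 2. By the tower law, [Q(√251, √271) : Q] = 2 · 2 = 4.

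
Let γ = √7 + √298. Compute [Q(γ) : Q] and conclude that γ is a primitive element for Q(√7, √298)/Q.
[Q(γ) : Q] = 4 (equivalently, Q(γ) = Q(√7, √298))

Obviously Q(γ) ⊆ Q(√7, √298), and [Q(√7, √298):Q] = 4 (since 7, 298 are distinct squarefree integers > 1 with 2086 not a perfect square). To show equality we compute the minimal polynomial of γ. From γ = √7 + √298: γ^2 = 7 + 2√(2086) + 298 = 305 + 2√(2086), so γ^2 - 305 = 2√(2086); squaring, (γ^2 - 305)^2 = 4·2086, i.e. γ^4 - 610γ^2 + 93025 - 8344 = 0, i.e. γ^4 - 610γ^2 + 84681 = 0. So γ is a root of x^4 - 610x^2 + 84681. This polynomial is irreducible over Q: it has no rational root (each ±√7 ± √298 is irrational), and any factorization into two quadratics over Q would force √(2086) ∈ Q (pairing opposite roots) or √7, √298 ∈ Q (other pairings), all impossible. Hence [Q(γ):Q] = 4 = [Q(√7, √298):Q], so Q(γ) = Q(√7, √298).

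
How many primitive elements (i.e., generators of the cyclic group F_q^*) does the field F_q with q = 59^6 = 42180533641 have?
There are φ(42180533640) = 9249085440 primitive elements

F_q^* is cyclic of order q - 1 = 42180533640. A cyclic group of order m has exactly φ(m) generators. Here m = 42180533640 = 2^3 · 3^2 · 5 · 7 · 29 · 163 · 3541, so the number of primitive elements is φ(42180533640) = 9249085440.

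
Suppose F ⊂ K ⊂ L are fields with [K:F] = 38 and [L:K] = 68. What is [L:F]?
[L:F] = 2584

The tower law says that for any tower of field extensions F ⊂ K ⊂ L with finite degrees, [L:F] = [L:K] · [K:F]. Here this gives [L:F] = 68 · 38 = 2584.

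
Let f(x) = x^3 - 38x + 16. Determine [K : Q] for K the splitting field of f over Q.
[K : Q] = 6

By the rational root test, any rational root of the monic integer polynomial f(x) = x^3 - 38x + 16 must be an integer dividing the constant term 16, i.e. one of ±{1, 2, 4, 8, 16}. Evaluating: f(1) = -21, f(-1) = 53, f(2) = -52, f(-2) = 84, f(4) = -72, f(-4) = 104, f(8) = 224, f(-8) = -192, f(16) = 3504, f(-16) = -3472; none is 0, so f has no rational root and is therefore irreducible over Q (a cubic with no linear factor over a field is irreducible). For an irreducible cubic, the Galois group is A_3 or S_3 according as the discriminant disc(f) = -4a^3 - 27b^2 = -4·(-38)^3 - 27·(16)^2 = 212576 is or is not a square in Q. Here disc(f) = 212576 is not a perfect square in Q, so the Galois group of f over Q is not contained in A_3 and must be all of S_3. The splitting field has degree |S_3| = 6 over Q, so [K : Q] = 6.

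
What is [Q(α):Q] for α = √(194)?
[Q(α):Q] = 2

[Q(α):Q] equals the degree of the minimal polynomial of α. Here α^2 = 194 and x^2 - 194 is irreducible (d = 194 is squarefree, ≠ 1, hence not a square), so deg(m_α) = 2. Thus [Q(α):Q] = 2.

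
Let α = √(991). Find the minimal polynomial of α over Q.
m_α(x) = x^2 - 991

α satisfies α^2 - 991 = 0, so x^2 - 991 annihilates α. Since d = 991 is squarefree and ≠ 1, it is not a perfect square in Q, so x^2 - 991 has no rational root and is therefore irreducible over Q (a degree-2 polynomial over a field is irreducible iff it has no root). Hence m_α(x) = x^2 - 991.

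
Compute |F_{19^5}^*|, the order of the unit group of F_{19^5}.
|F_{19^5}^*| = 2476098

F_{19^5} has 19^5 = 2476099 elements; its multiplicative group consists of all nonzero elements, so |F_{19^5}^*| = 2476099 - 1 = 2476098. (It is cyclic since any finite subgroup of the multiplicative group of a field is cyclic.)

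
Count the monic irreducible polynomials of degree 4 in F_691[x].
There are 56996906970 monic irreducible polynomials of degree 4 over F_691

Each element of F_{691^4} that lies in no proper subfield is a root of exactly one monic irreducible of degree 4 over F_691, and each such polynomial has 4 distinct roots in F_{691^4}. By Möbius inversion the count is N_691(4) = (1/4) Σ_{d|4} μ(4/d) · 691^d = (1/4)(μ(4)·691^1 + μ(2)·691^2 + μ(1)·691^4) = 227987627880/4 = 56996906970.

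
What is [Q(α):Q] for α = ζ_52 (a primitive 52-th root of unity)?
[Q(α):Q] = 24

The minimal polynomial of ζ_52 over Q is the 52-th cyclotomic polynomial Φ_52(x), which is irreducible over Q and has degree φ(52) = 24. Hence [Q(α):Q] = φ(52) = 24.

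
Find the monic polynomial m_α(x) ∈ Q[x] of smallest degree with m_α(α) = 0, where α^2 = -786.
m_α(x) = x^2 + 786

α satisfies α^2 + 786 = 0, so x^2 + 786 annihilates α. Since d = -786 is squarefree and ≠ 1, it is not a perfect square in Q, so x^2 + 786 has no rational root and is therefore irreducible over Q (a degree-2 polynomial over a field is irreducible iff it has no root). Hence m_α(x) = x^2 + 786.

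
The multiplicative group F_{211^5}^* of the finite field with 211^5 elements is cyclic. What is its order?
|F_{211^5}^*| = 418227202050

F_{211^5} has 211^5 = 418227202051 elements; its multiplicative group consists of all nonzero elements, so |F_{211^5}^*| = 418227202051 - 1 = 418227202050. (It is cyclic since any finite subgroup of the multiplicative group of a field is cyclic.)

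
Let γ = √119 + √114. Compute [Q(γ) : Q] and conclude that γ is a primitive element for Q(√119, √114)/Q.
[Q(γ) : Q] = 4 (equivalently, Q(γ) = Q(√119, √114))

Obviously Q(γ) ⊆ Q(√119, √114), and [Q(√119, √114):Q] = 4 (since 119, 114 are distinct squarefree integers > 1 with 13566 not a perfect square). To show equality we compute the minimal polynomial of γ. From γ = √119 + √114: γ^2 = 119 + 2√(13566) + 114 = 233 + 2√(13566), so γ^2 - 233 = 2√(13566); squaring, (γ^2 - 233)^2 = 4·13566, i.e. γ^4 - 466γ^2 + 54289 - 54264 = 0, i.e. γ^4 - 466γ^2 + 25 = 0. So γ is a root of x^4 - 466x^2 + 25. This polynomial is irreducible over Q: it has no rational root (each ±√119 ± √114 is irrational), and any factorization into two quadratics over Q would force √(13566) ∈ Q (pairing opposite roots) or √119, √114 ∈ Q (other pairings), all impossible. Hence [Q(γ):Q] = 4 = [Q(√119, √114):Q], so Q(γ) = Q(√119, √114).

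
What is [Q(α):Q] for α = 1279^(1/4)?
[Q(α):Q] = 4

α is a root of x^4 - 1279. By Eisenstein's criterion at the prime p = 1279 (which divides the constant term 1279 but p^2 = 1635841 does not, since 1279 is squarefree), x^4 - 1279 is irreducible over Q. Hence [Q(α):Q] = 4.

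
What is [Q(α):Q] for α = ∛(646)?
[Q(α):Q] = 3

The minimal polynomial of α is x^3 - 646, irreducible over Q since 646 is not a perfect cube (so x^3 - 646 has no rational root). Hence [Q(α):Q] = deg(m_α) = 3.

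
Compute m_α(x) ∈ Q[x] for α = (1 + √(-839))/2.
m_α(x) = x^2 - x + 210

From 2α - 1 = √(-839), squaring gives (2α - 1)^2 = -839, i.e. 4α^2 - 4α + 1 = -839, so α^2 - α + (1 + 839)/4 = 0. Since -839 ≡ 1 (mod 4), (1 + 839)/4 = 210 ∈ Z. The polynomial x^2 - x + 210 has discriminant 1 - 4·(210) = -839, which is not a perfect square in Q (d = -839 is squarefree and ≠ 1), so x^2 - x + 210 is irreducible over Q. It is the minimal polynomial of α.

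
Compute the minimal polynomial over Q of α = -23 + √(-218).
m_α(x) = x^2 + 46x + 747

From α + 23 = √(-218), squaring gives (α + 23)^2 = -218, i.e. α^2 + 46α + 529 = -218, so α^2 + 46α + 747 = 0. The discriminant of x^2 + 46x + 747 is (46)^2 - 4·(747) = 2116 - 2988 = -872, and 4·(-218) is not a perfect square in Q since -218 is squarefree and ≠ 1. Hence x^2 + 46x + 747 is irreducible over Q and is the minimal polynomial of α.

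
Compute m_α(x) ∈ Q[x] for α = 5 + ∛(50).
m_α(x) = x^3 - 15x^2 + 75x - 175

Set β = α - 5 = ∛(50), so β^3 = 50. Then (α - 5)^3 - 50 = 0, i.e. α is a root of g(x) = (x - 5)^3 - 50 = x^3 - 15x^2 + 75x - 175. Since g(x) = h(x - 5) where h(x) = x^3 - 50, and h is irreducible over Q (because 50 is not a perfect cube, so h has no rational root, and a monic cubic with no rational root is irreducible), g is also irreducible (irreducibility is preserved under the substitution x → x - 5). Hence m_α(x) = x^3 - 15x^2 + 75x - 175.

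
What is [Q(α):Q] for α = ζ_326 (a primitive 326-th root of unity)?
[Q(α):Q] = 162

The minimal polynomial of ζ_326 over Q is the 326-th cyclotomic polynomial Φ_326(x), which is irreducible over Q and has degree φ(326) = 162. Hence [Q(α):Q] = φ(326) = 162.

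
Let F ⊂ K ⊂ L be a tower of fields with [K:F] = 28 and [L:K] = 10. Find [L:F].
[L:F] = 280

The tower law says that for any tower of field extensions F ⊂ K ⊂ L with finite degrees, [L:F] = [L:K] · [K:F]. Here this gives [L:F] = 10 · 28 = 280.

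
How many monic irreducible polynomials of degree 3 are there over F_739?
There are 134527560 monic irreducible polynomials of degree 3 over F_739

Each element of F_{739^3} that lies in no proper subfield is a root of exactly one monic irreducible of degree 3 over F_739, and each such polynomial has 3 distinct roots in F_{739^3}. By Möbius inversion the count is N_739(3) = (1/3) Σ_{d|3} μ(3/d) · 739^d = (1/3)(μ(3)·739^1 + μ(1)·739^3) = 403582680/3 = 134527560.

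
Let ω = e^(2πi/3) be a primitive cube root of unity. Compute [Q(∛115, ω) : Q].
[Q(∛115, ω) : Q] = 6

[Q(∛115):Q] = 3 (min poly x^3 - 115, irreducible since 115 is not a perfect cube). [Q(ω):Q] = 2 (min poly x^2 + x + 1). Since Q(∛115) ⊂ R and ω ∉ R, we have ω ∉ Q(∛115), so x^2 + x + 1 remains irreducible over Q(∛115) and [Q(∛115, ω) : Q(∛115)] = 2. By the tower law, [Q(∛115, ω) : Q] = 3 · 2 = 6. (In fact Q(∛115, ω) is the splitting field of x^3 - 115 over Q.)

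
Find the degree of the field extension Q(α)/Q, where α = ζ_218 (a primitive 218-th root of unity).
[Q(α):Q] = 108

The minimal polynomial of ζ_218 over Q is the 218-th cyclotomic polynomial Φ_218(x), which is irreducible over Q and has degree φ(218) = 108. Hence [Q(α):Q] = φ(218) = 108.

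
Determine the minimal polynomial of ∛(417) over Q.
m_α(x) = x^3 - 417

α satisfies α^3 = 417, so x^3 - 417 annihilates α. By the rational root test, a rational root p/q (in lowest terms) of x^3 - 417 would satisfy p^3 = 417 q^3, forcing q = 1 and p^3 = 417; but 417 is not a perfect cube, contradiction. A monic cubic over Q with no rational root is irreducible (any nontrivial factorization would include a linear factor). Hence x^3 - 417 is the minimal polynomial of α, and in particular [Q(α):Q] = 3.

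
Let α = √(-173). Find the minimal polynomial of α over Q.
m_α(x) = x^2 + 173

α satisfies α^2 + 173 = 0, so x^2 + 173 annihilates α. Since d = -173 is squarefree and ≠ 1, it is not a perfect square in Q, so x^2 + 173 has no rational root and is therefore irreducible over Q (a degree-2 polynomial over a field is irreducible iff it has no root). Hence m_α(x) = x^2 + 173.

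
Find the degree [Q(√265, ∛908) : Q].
[Q(√265, ∛908) : Q] = 6

Let L = Q(√265, ∛908). Since Q(√265) ⊂ L and [Q(√265):Q] = 2, the tower law gives 2 | [L:Q]. Likewise Q(∛908) ⊂ L with [Q(∛908):Q] = 3 (because 908 is not a perfect cube), so 3 | [L:Q]. As gcd(2,3) = 1, [L:Q] is divisible by 6. Conversely L is generated over Q by √265 and ∛908, so [L:Q] ≤ 2·3 = 6. Therefore [Q(√265, ∛908) : Q] = 6.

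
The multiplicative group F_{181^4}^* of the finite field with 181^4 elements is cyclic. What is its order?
|F_{181^4}^*| = 1073283120

F_{181^4} has 181^4 = 1073283121 elements; its multiplicative group consists of all nonzero elements, so |F_{181^4}^*| = 1073283121 - 1 = 1073283120. (It is cyclic since any finite subgroup of the multiplicative group of a field is cyclic.)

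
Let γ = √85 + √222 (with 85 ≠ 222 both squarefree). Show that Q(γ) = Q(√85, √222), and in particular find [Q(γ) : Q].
[Q(γ) : Q] = 4 (equivalently, Q(γ) = Q(√85, √222))

Obviously Q(γ) ⊆ Q(√85, √222), and [Q(√85, √222):Q] = 4 (since 85, 222 are distinct squarefree integers > 1 with 18870 not a perfect square). To show equality we compute the minimal polynomial of γ. From γ = √85 + √222: γ^2 = 85 + 2√(18870) + 222 = 307 + 2√(18870), so γ^2 - 307 = 2√(18870); squaring, (γ^2 - 307)^2 = 4·18870, i.e. γ^4 - 614γ^2 + 94249 - 75480 = 0, i.e. γ^4 - 614γ^2 + 18769 = 0. So γ is a root of x^4 - 614x^2 + 18769. This polynomial is irreducible over Q: it has no rational root (each ±√85 ± √222 is irrational), and any factorization into two quadratics over Q would force √(18870) ∈ Q (pairing opposite roots) or √85, √222 ∈ Q (other pairings), all impossible. Hence [Q(γ):Q] = 4 = [Q(√85, √222):Q], so Q(γ) = Q(√85, √222).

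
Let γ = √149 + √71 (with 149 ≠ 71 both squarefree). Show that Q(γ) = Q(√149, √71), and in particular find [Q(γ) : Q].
[Q(γ) : Q] = 4 (equivalently, Q(γ) = Q(√149, √71))

Obviously Q(γ) ⊆ Q(√149, √71), and [Q(√149, √71):Q] = 4 (since 149, 71 are distinct squarefree integers > 1 with 10579 not a perfect square). To show equality we compute the minimal polynomial of γ. From γ = √149 + √71: γ^2 = 149 + 2√(10579) + 71 = 220 + 2√(10579), so γ^2 - 220 = 2√(10579); squaring, (γ^2 - 220)^2 = 4·10579, i.e. γ^4 - 440γ^2 + 48400 - 42316 = 0, i.e. γ^4 - 440γ^2 + 6084 = 0. So γ is a root of x^4 - 440x^2 + 6084. This polynomial is irreducible over Q: it has no rational root (each ±√149 ± √71 is irrational), and any factorization into two quadratics over Q would force √(10579) ∈ Q (pairing opposite roots) or √149, √71 ∈ Q (other pairings), all impossible. Hence [Q(γ):Q] = 4 = [Q(√149, √71):Q], so Q(γ) = Q(√149, √71).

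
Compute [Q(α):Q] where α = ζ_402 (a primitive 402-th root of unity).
[Q(α):Q] = 132

The minimal polynomial of ζ_402 over Q is the 402-th cyclotomic polynomial Φ_402(x), which is irreducible over Q and has degree φ(402) = 132. Hence [Q(α):Q] = φ(402) = 132.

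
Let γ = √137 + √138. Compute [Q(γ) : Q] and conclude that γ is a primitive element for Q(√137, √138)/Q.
[Q(γ) : Q] = 4 (equivalently, Q(γ) = Q(√137, √138))

Obviously Q(γ) ⊆ Q(√137, √138), and [Q(√137, √138):Q] = 4 (since 137, 138 are distinct squarefree integers > 1 with 18906 not a perfect square). To show equality we compute the minimal polynomial of γ. From γ = √137 + √138: γ^2 = 137 + 2√(18906) + 138 = 275 + 2√(18906), so γ^2 - 275 = 2√(18906); squaring, (γ^2 - 275)^2 = 4·18906, i.e. γ^4 - 550γ^2 + 75625 - 75624 = 0, i.e. γ^4 - 550γ^2 + 1 = 0. So γ is a root of x^4 - 550x^2 + 1. This polynomial is irreducible over Q: it has no rational root (each ±√137 ± √138 is irrational), and any factorization into two quadratics over Q would force √(18906) ∈ Q (pairing opposite roots) or √137, √138 ∈ Q (other pairings), all impossible. Hence [Q(γ):Q] = 4 = [Q(√137, √138):Q], so Q(γ) = Q(√137, √138).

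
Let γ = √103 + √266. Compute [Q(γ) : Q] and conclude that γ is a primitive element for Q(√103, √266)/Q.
[Q(γ) : Q] = 4 (equivalently, Q(γ) = Q(√103, √266))

Obviously Q(γ) ⊆ Q(√103, √266), and [Q(√103, √266):Q] = 4 (since 103, 266 are distinct squarefree integers > 1 with 27398 not a perfect square). To show equality we compute the minimal polynomial of γ. From γ = √103 + √266: γ^2 = 103 + 2√(27398) + 266 = 369 + 2√(27398), so γ^2 - 369 = 2√(27398); squaring, (γ^2 - 369)^2 = 4·27398, i.e. γ^4 - 738γ^2 + 136161 - 109592 = 0, i.e. γ^4 - 738γ^2 + 26569 = 0. So γ is a root of x^4 - 738x^2 + 26569. This polynomial is irreducible over Q: it has no rational root (each ±√103 ± √266 is irrational), and any factorization into two quadratics over Q would force √(27398) ∈ Q (pairing opposite roots) or √103, √266 ∈ Q (other pairings), all impossible. Hence [Q(γ):Q] = 4 = [Q(√103, √266):Q], so Q(γ) = Q(√103, √266).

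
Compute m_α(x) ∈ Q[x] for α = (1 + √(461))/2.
m_α(x) = x^2 - x - 115

From 2α - 1 = √(461), squaring gives (2α - 1)^2 = 461, i.e. 4α^2 - 4α + 1 = 461, so α^2 - α + (1 - 461)/4 = 0. Since 461 ≡ 1 (mod 4), (1 - 461)/4 = -115 ∈ Z. The polynomial x^2 - x - 115 has discriminant 1 - 4·(-115) = 461, which is not a perfect square in Q (d = 461 is squarefree and ≠ 1), so x^2 - x - 115 is irreducible over Q. It is the minimal polynomial of α.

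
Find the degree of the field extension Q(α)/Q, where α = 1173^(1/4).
[Q(α):Q] = 4

α is a root of x^4 - 1173. By Eisenstein's criterion at the prime p = 3 (which divides the constant term 1173 but p^2 = 9 does not, since 1173 is squarefree), x^4 - 1173 is irreducible over Q. Hence [Q(α):Q] = 4.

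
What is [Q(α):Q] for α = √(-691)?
[Q(α):Q] = 2

[Q(α):Q] equals the degree of the minimal polynomial of α. Here α^2 = -691 and x^2 + 691 is irreducible (d = -691 is squarefree, ≠ 1, hence not a square), so deg(m_α) = 2. Thus [Q(α):Q] = 2.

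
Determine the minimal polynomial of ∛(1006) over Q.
m_α(x) = x^3 - 1006

α satisfies α^3 = 1006, so x^3 - 1006 annihilates α. By the rational root test, a rational root p/q (in lowest terms) of x^3 - 1006 would satisfy p^3 = 1006 q^3, forcing q = 1 and p^3 = 1006; but 1006 is not a perfect cube, contradiction. A monic cubic over Q with no rational root is irreducible (any nontrivial factorization would include a linear factor). Hence x^3 - 1006 is the minimal polynomial of α, and in particular [Q(α):Q] = 3.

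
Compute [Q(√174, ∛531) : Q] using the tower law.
[Q(√174, ∛531) : Q] = 6

Let L = Q(√174, ∛531). Since Q(√174) ⊂ L and [Q(√174):Q] = 2, the tower law gives 2 | [L:Q]. Likewise Q(∛531) ⊂ L with [Q(∛531):Q] = 3 (because 531 is not a perfect cube), so 3 | [L:Q]. As gcd(2,3) = 1, [L:Q] is divisible by 6. Conversely L is generated over Q by √174 and ∛531, so [L:Q] ≤ 2·3 = 6. Therefore [Q(√174, ∛531) : Q] = 6.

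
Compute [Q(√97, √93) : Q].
[Q(√97, √93) : Q] = 4

[Q(√97):Q] = 2 (min poly x^2 - 97, irreducible since 97 is squarefree > 1). For the top step, suppose √93 ∈ Q(√97), say √93 = c + d√97 with c, d ∈ Q. Squaring: 93 = c^2 + 97d^2 + 2cd√97. Since √97 ∉ Q this forces 2cd = 0. If d = 0 then √93 = c ∈ Q, contradicting 93 squarefree > 1. If c = 0 then 93 = 97d^2, so 97·93 = (97d)^2 is a perfect square in Q — but 97·93 = 9021 is not a perfect square (since 97 and 93 are distinct squarefree integers). Contradiction. Hence √93 ∉ Q(√97), so x^2 - 93 stays irreducible over Q(√97) and [Q(√97, √93) : Q(√97)] = 2. By the tower law, [Q(√97, √93) : Q] = 2 · 2 = 4.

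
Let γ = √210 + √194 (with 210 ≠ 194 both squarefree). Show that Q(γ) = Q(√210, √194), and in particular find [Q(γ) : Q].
[Q(γ) : Q] = 4 (equivalently, Q(γ) = Q(√210, √194))

Obviously Q(γ) ⊆ Q(√210, √194), and [Q(√210, √194):Q] = 4 (since 210, 194 are distinct squarefree integers > 1 with 40740 not a perfect square). To show equality we compute the minimal polynomial of γ. From γ = √210 + √194: γ^2 = 210 + 2√(40740) + 194 = 404 + 2√(40740), so γ^2 - 404 = 2√(40740); squaring, (γ^2 - 404)^2 = 4·40740, i.e. γ^4 - 808γ^2 + 163216 - 162960 = 0, i.e. γ^4 - 808γ^2 + 256 = 0. So γ is a root of x^4 - 808x^2 + 256. This polynomial is irreducible over Q: it has no rational root (each ±√210 ± √194 is irrational), and any factorization into two quadratics over Q would force √(40740) ∈ Q (pairing opposite roots) or √210, √194 ∈ Q (other pairings), all impossible. Hence [Q(γ):Q] = 4 = [Q(√210, √194):Q], so Q(γ) = Q(√210, √194).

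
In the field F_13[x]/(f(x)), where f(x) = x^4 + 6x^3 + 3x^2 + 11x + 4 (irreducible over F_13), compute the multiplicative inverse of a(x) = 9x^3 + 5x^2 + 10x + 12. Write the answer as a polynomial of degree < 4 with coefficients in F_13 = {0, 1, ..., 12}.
a(x)^(-1) ≡ 7x^3 + 3x^2 + 6x + 12 (mod f(x))

Since f is irreducible over F_13, F_13[x]/(f) is a field and a(x) ≠ 0 has an inverse. Apply the extended Euclidean algorithm to f(x) and a(x) in F_13[x]: f(x) = (3x + 12)·a(x) + (4x^2 + 11x + 3);  a(x) = (12x + 4)·(4x^2 + 11x + 3) + (8x);  (4x^2 + 11x + 3) = (7x + 3)·(8x) + (3). The last nonzero remainder is the constant 3 = gcd(f, a) in F_13. Back-substituting through the division chain expresses 3 = s(x)·a(x) + t(x)·f(x) with s(x) ≡ 8x^3 + 9x^2 + 5x + 10 (mod f), so (8x^3 + 9x^2 + 5x + 10)·a(x) ≡ 3 (mod f). Multiplying by 3^(-1) ≡ 9 in F_13 gives a(x)^(-1) ≡ 9·(8x^3 + 9x^2 + 5x + 10) ≡ 7x^3 + 3x^2 + 6x + 12 (mod f). Check: (9x^3 + 5x^2 + 10x + 12)·(7x^3 + 3x^2 + 6x + 12) = 11x^6 + 10x^5 + 9x^4 + 5x^3 + 10x + 1 ≡ 1 (mod x^4 + 6x^3 + 3x^2 + 11x + 4).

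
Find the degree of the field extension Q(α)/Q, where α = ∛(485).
[Q(α):Q] = 3

The minimal polynomial of α is x^3 - 485, irreducible over Q since 485 is not a perfect cube (so x^3 - 485 has no rational root). Hence [Q(α):Q] = deg(m_α) = 3.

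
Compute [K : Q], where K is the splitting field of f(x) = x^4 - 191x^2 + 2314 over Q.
[K : Q] = 4

Solving the quadratic in x^2: x^2 = (191 ± √(191^2 - 4·2314))/2 = (191 ± √27225)/2 = (191 ± 165)/2, giving x^2 = 13 or x^2 = 178. So f(x) = (x^2 - 13)(x^2 - 178) and the roots of f are ±√13, ±√178. Hence the splitting field is K = Q(√13, √178). Since 13 and 178 are distinct squarefree integers > 1, their product 2314 is not a perfect square, so √178 ∉ Q(√13). By the tower law [K:Q] = [Q(√13,√178):Q(√13)] · [Q(√13):Q] = 2 · 2 = 4.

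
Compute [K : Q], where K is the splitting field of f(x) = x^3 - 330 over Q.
[K : Q] = 6

The roots of x^3 - 330 are ∛330, ω∛330, ω^2∛330 where ω = e^(2πi/3) is a primitive cube root of unity, so K = Q(∛330, ω). Now [Q(∛330):Q] = 3 (since 330 is not a perfect cube, x^3 - 330 is irreducible) and [Q(ω):Q] = 2. Both 2 and 3 divide [K:Q], and [K:Q] ≤ 3·2 = 6, so [K:Q] = 6. (Equivalently: Q(∛330) ⊂ R but ω ∉ R, so [K : Q(∛330)] = 2.)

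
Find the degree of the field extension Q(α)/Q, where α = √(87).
[Q(α):Q] = 2

[Q(α):Q] equals the degree of the minimal polynomial of α. Here α^2 = 87 and x^2 - 87 is irreducible (d = 87 is squarefree, ≠ 1, hence not a square), so deg(m_α) = 2. Thus [Q(α):Q] = 2.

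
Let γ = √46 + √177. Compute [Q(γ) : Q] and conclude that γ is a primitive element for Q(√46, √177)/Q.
[Q(γ) : Q] = 4 (equivalently, Q(γ) = Q(√46, √177))

Obviously Q(γ) ⊆ Q(√46, √177), and [Q(√46, √177):Q] = 4 (since 46, 177 are distinct squarefree integers > 1 with 8142 not a perfect square). To show equality we compute the minimal polynomial of γ. From γ = √46 + √177: γ^2 = 46 + 2√(8142) + 177 = 223 + 2√(8142), so γ^2 - 223 = 2√(8142); squaring, (γ^2 - 223)^2 = 4·8142, i.e. γ^4 - 446γ^2 + 49729 - 32568 = 0, i.e. γ^4 - 446γ^2 + 17161 = 0. So γ is a root of x^4 - 446x^2 + 17161. This polynomial is irreducible over Q: it has no rational root (each ±√46 ± √177 is irrational), and any factorization into two quadratics over Q would force √(8142) ∈ Q (pairing opposite roots) or √46, √177 ∈ Q (other pairings), all impossible. Hence [Q(γ):Q] = 4 = [Q(√46, √177):Q], so Q(γ) = Q(√46, √177).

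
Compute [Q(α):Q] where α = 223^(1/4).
[Q(α):Q] = 4

α is a root of x^4 - 223. By Eisenstein's criterion at the prime p = 223 (which divides the constant term 223 but p^2 = 49729 does not, since 223 is squarefree), x^4 - 223 is irreducible over Q. Hence [Q(α):Q] = 4.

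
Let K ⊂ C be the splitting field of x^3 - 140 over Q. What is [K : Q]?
[K : Q] = 6

The roots of x^3 - 140 are ∛140, ω∛140, ω^2∛140 where ω = e^(2πi/3) is a primitive cube root of unity, so K = Q(∛140, ω). Now [Q(∛140):Q] = 3 (since 140 is not a perfect cube, x^3 - 140 is irreducible) and [Q(ω):Q] = 2. Both 2 and 3 divide [K:Q], and [K:Q] ≤ 3·2 = 6, so [K:Q] = 6. (Equivalently: Q(∛140) ⊂ R but ω ∉ R, so [K : Q(∛140)] = 2.)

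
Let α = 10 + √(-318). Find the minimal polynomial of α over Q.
m_α(x) = x^2 - 20x + 418

From α - 10 = √(-318), squaring gives (α - 10)^2 = -318, i.e. α^2 - 20α + 100 = -318, so α^2 - 20α + 418 = 0. The discriminant of x^2 - 20x + 418 is (-20)^2 - 4·(418) = 400 - 1672 = -1272, and 4·(-318) is not a perfect square in Q since -318 is squarefree and ≠ 1. Hence x^2 - 20x + 418 is irreducible over Q and is the minimal polynomial of α.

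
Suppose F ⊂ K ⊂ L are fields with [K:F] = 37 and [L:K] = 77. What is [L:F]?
[L:F] = 2849

The tower law says that for any tower of field extensions F ⊂ K ⊂ L with finite degrees, [L:F] = [L:K] · [K:F]. Here this gives [L:F] = 77 · 37 = 2849.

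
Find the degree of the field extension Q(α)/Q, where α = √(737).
[Q(α):Q] = 2

[Q(α):Q] equals the degree of the minimal polynomial of α. Here α^2 = 737 and x^2 - 737 is irreducible (d = 737 is squarefree, ≠ 1, hence not a square), so deg(m_α) = 2. Thus [Q(α):Q] = 2.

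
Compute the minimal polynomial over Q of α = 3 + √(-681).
m_α(x) = x^2 - 6x + 690

From α - 3 = √(-681), squaring gives (α - 3)^2 = -681, i.e. α^2 - 6α + 9 = -681, so α^2 - 6α + 690 = 0. The discriminant of x^2 - 6x + 690 is (-6)^2 - 4·(690) = 36 - 2760 = -2724, and 4·(-681) is not a perfect square in Q since -681 is squarefree and ≠ 1. Hence x^2 - 6x + 690 is irreducible over Q and is the minimal polynomial of α.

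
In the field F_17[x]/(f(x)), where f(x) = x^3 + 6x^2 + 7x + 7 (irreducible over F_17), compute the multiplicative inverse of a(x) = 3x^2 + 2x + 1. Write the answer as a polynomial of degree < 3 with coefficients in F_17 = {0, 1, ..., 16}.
a(x)^(-1) ≡ 7x^2 + 9x + 1 (mod f(x))

Since f is irreducible over F_17, F_17[x]/(f) is a field and a(x) ≠ 0 has an inverse. Apply the extended Euclidean algorithm to f(x) and a(x) in F_17[x]: f(x) = (6x + 15)·a(x) + (5x + 9);  a(x) = (4x)·(5x + 9) + (1). The last nonzero remainder is the constant 1 = gcd(f, a) in F_17. Back-substituting through the division chain expresses 1 = s(x)·a(x) + t(x)·f(x) with s(x) ≡ 7x^2 + 9x + 1 (mod f), so a(x)^(-1) ≡ s(x) = 7x^2 + 9x + 1 (mod f). Check: (3x^2 + 2x + 1)·(7x^2 + 9x + 1) = 4x^4 + 7x^3 + 11x^2 + 11x + 1 ≡ 1 (mod x^3 + 6x^2 + 7x + 7).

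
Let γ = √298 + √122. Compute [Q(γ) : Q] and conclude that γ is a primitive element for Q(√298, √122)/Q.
[Q(γ) : Q] = 4 (equivalently, Q(γ) = Q(√298, √122))

Obviously Q(γ) ⊆ Q(√298, √122), and [Q(√298, √122):Q] = 4 (since 298, 122 are distinct squarefree integers > 1 with 36356 not a perfect square). To show equality we compute the minimal polynomial of γ. From γ = √298 + √122: γ^2 = 298 + 2√(36356) + 122 = 420 + 2√(36356), so γ^2 - 420 = 2√(36356); squaring, (γ^2 - 420)^2 = 4·36356, i.e. γ^4 - 840γ^2 + 176400 - 145424 = 0, i.e. γ^4 - 840γ^2 + 30976 = 0. So γ is a root of x^4 - 840x^2 + 30976. This polynomial is irreducible over Q: it has no rational root (each ±√298 ± √122 is irrational), and any factorization into two quadratics over Q would force √(36356) ∈ Q (pairing opposite roots) or √298, √122 ∈ Q (other pairings), all impossible. Hence [Q(γ):Q] = 4 = [Q(√298, √122):Q], so Q(γ) = Q(√298, √122).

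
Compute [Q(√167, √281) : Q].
[Q(√167, √281) : Q] = 4

[Q(√167):Q] = 2 (min poly x^2 - 167, irreducible since 167 is squarefree > 1). For the top step, suppose √281 ∈ Q(√167), say √281 = c + d√167 with c, d ∈ Q. Squaring: 281 = c^2 + 167d^2 + 2cd√167. Since √167 ∉ Q this forces 2cd = 0. If d = 0 then √281 = c ∈ Q, contradicting 281 squarefree > 1. If c = 0 then 281 = 167d^2, so 167·281 = (167d)^2 is a perfect square in Q — but 167·281 = 46927 is not a perfect square (since 167 and 281 are distinct squarefree integers). Contradiction. Hence √281 ∉ Q(√167), so x^2 - 281 stays irreducible over Q(√167) and [Q(√167, √281) : Q(√167)] = 2. By the tower law, [Q(√167, √281) : Q] = 2 · 2 = 4.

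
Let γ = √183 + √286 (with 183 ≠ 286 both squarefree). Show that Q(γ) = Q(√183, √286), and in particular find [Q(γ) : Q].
[Q(γ) : Q] = 4 (equivalently, Q(γ) = Q(√183, √286))

Obviously Q(γ) ⊆ Q(√183, √286), and [Q(√183, √286):Q] = 4 (since 183, 286 are distinct squarefree integers > 1 with 52338 not a perfect square). To show equality we compute the minimal polynomial of γ. From γ = √183 + √286: γ^2 = 183 + 2√(52338) + 286 = 469 + 2√(52338), so γ^2 - 469 = 2√(52338); squaring, (γ^2 - 469)^2 = 4·52338, i.e. γ^4 - 938γ^2 + 219961 - 209352 = 0, i.e. γ^4 - 938γ^2 + 10609 = 0. So γ is a root of x^4 - 938x^2 + 10609. This polynomial is irreducible over Q: it has no rational root (each ±√183 ± √286 is irrational), and any factorization into two quadratics over Q would force √(52338) ∈ Q (pairing opposite roots) or √183, √286 ∈ Q (other pairings), all impossible. Hence [Q(γ):Q] = 4 = [Q(√183, √286):Q], so Q(γ) = Q(√183, √286).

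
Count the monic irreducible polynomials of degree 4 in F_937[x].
There are 192707171748 monic irreducible polynomials of degree 4 over F_937

Each element of F_{937^4} that lies in no proper subfield is a root of exactly one monic irreducible of degree 4 over F_937, and each such polynomial has 4 distinct roots in F_{937^4}. By Möbius inversion the count is N_937(4) = (1/4) Σ_{d|4} μ(4/d) · 937^d = (1/4)(μ(4)·937^1 + μ(2)·937^2 + μ(1)·937^4) = 770828686992/4 = 192707171748.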